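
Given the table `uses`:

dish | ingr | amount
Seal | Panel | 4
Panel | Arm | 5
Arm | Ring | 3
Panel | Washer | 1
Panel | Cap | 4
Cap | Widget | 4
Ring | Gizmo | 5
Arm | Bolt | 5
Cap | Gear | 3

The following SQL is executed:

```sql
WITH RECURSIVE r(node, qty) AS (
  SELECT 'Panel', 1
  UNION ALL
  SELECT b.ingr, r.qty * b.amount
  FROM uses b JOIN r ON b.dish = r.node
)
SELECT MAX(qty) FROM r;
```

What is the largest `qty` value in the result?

75

Base: (Panel, qty=1).
Iteration 1: components of {Panel} -> Arm = 1*5 = 5, Cap = 1*4 = 4, Washer = 1*1 = 1.
Iteration 2: components of {Arm,Cap,Washer} -> Bolt = 5*5 = 25, Gear = 4*3 = 12, Ring = 5*3 = 15, Widget = 4*4 = 16.
Iteration 3: components of {Bolt,Gear,Ring,Widget} -> Gizmo = 15*5 = 75.
Iteration 4: no further components; recursion stops.
qty values: 1, 5, 1, 4, 15, 25, 16, 12, 75; the maximum is 75.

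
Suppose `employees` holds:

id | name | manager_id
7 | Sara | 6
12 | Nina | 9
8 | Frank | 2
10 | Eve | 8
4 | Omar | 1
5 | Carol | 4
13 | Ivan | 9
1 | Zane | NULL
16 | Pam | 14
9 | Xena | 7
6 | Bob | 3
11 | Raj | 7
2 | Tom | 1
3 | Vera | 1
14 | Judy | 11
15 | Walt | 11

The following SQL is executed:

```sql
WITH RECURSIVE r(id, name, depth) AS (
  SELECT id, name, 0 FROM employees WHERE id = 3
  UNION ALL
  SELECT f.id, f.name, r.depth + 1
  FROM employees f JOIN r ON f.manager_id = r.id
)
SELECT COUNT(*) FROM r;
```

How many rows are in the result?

Base: id=3 (Vera) at depth 0.
Iteration 1: rows with manager_id in {3} -> Bob (id 6, depth 1).
Iteration 2: rows with manager_id in {6} -> Sara (id 7, depth 2).
Iteration 3: rows with manager_id in {7} -> Xena (id 9, depth 3), Raj (id 11, depth 3).
Iteration 4: rows with manager_id in {9,11} -> Nina (id 12, depth 4), Ivan (id 13, depth 4), Judy (id 14, depth 4), Walt (id 15, depth 4).
Iteration 5: rows with manager_id in {12,13,14,15} -> Pam (id 16, depth 5).
Iteration 6: no rows with manager_id in {16}; recursion stops.
Total rows emitted: 10.

10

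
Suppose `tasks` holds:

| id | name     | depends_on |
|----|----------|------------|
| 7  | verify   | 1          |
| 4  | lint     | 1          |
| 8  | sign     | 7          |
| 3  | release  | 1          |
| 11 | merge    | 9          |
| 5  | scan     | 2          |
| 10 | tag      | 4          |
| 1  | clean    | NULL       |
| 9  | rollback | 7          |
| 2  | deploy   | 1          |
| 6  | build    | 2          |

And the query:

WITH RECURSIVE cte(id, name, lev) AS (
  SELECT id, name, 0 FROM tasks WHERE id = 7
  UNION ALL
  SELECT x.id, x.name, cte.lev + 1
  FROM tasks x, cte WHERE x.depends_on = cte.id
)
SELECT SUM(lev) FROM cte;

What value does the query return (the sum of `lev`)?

Base: id=7 (verify) at lev 0.
Iteration 1: rows with depends_on in {7} -> sign (id 8, lev 1), rollback (id 9, lev 1).
Iteration 2: rows with depends_on in {8,9} -> merge (id 11, lev 2).
Iteration 3: no rows with depends_on in {11}; recursion stops.
SUM(lev) = 0 + 1 + 1 + 2 = 4.

4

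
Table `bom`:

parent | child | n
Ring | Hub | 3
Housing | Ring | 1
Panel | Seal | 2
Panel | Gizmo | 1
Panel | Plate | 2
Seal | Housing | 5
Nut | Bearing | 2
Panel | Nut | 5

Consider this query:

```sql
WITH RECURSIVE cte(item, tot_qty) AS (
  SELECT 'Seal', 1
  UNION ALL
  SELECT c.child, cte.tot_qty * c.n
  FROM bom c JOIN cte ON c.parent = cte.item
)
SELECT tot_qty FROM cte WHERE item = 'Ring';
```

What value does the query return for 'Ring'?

Base: (Seal, tot_qty=1).
Iteration 1: components of {Seal} -> Housing = 1*5 = 5.
Iteration 2: components of {Housing} -> Ring = 5*1 = 5.
Iteration 3: components of {Ring} -> Hub = 5*3 = 15.
Iteration 4: no further components; recursion stops.

5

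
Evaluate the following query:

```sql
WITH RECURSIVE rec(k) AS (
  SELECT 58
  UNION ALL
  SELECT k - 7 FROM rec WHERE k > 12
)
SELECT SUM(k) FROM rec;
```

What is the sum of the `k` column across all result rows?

268

Base: k=58.
Iteration 1: 58 > 12 holds -> k = 58 - 7 = 51.
Iteration 2: 51 > 12 holds -> k = 51 - 7 = 44.
Iteration 3: 44 > 12 holds -> k = 44 - 7 = 37.
Iteration 4: 37 > 12 holds -> k = 37 - 7 = 30.
Iteration 5: 30 > 12 holds -> k = 30 - 7 = 23.
Iteration 6: 23 > 12 holds -> k = 23 - 7 = 16.
Iteration 7: 16 > 12 holds -> k = 16 - 7 = 9.
Iteration 8: 9 > 12 fails; recursion stops.
SUM(k) = 58 + 51 + 44 + 37 + 30 + 23 + 16 + 9 = 268.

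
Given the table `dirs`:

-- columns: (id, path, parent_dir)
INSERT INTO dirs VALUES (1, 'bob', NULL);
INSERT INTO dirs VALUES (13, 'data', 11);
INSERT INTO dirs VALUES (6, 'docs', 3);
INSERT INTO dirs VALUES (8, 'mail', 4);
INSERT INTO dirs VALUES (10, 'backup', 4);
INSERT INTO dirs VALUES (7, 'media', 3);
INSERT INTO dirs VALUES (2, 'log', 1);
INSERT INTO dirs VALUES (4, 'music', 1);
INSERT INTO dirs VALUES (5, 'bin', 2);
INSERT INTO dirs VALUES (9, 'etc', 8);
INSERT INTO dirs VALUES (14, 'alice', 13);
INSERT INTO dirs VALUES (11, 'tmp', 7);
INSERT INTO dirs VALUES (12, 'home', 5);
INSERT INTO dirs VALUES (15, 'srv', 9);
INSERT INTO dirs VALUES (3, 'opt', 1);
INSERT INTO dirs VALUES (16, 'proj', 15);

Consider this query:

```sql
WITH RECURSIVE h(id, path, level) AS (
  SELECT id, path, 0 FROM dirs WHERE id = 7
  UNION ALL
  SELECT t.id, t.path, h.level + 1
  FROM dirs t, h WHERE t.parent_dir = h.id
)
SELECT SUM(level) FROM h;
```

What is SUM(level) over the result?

Base: id=7 (media) at level 0.
Iteration 1: rows with parent_dir in {7} -> tmp (id 11, level 1).
Iteration 2: rows with parent_dir in {11} -> data (id 13, level 2).
Iteration 3: rows with parent_dir in {13} -> alice (id 14, level 3).
Iteration 4: no rows with parent_dir in {14}; recursion stops.
SUM(level) = 0 + 1 + 2 + 3 = 6.

6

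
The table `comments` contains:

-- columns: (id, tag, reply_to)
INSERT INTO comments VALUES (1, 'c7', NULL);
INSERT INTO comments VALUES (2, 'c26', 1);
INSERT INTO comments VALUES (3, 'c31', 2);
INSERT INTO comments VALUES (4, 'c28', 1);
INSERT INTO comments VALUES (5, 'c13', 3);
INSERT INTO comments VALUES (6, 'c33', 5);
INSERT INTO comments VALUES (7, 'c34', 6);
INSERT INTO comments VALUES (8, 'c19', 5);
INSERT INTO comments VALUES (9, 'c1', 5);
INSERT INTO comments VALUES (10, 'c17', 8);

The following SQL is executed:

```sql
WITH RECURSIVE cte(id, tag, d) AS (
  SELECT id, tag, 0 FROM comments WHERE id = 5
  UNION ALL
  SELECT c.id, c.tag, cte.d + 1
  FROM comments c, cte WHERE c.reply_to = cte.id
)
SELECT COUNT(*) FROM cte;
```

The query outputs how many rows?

Base: id=5 (c13) at d 0.
Iteration 1: rows with reply_to in {5} -> c33 (id 6, d 1), c19 (id 8, d 1), c1 (id 9, d 1).
Iteration 2: rows with reply_to in {6,8,9} -> c34 (id 7, d 2), c17 (id 10, d 2).
Iteration 3: no rows with reply_to in {7,10}; recursion stops.
Total rows emitted: 6.

6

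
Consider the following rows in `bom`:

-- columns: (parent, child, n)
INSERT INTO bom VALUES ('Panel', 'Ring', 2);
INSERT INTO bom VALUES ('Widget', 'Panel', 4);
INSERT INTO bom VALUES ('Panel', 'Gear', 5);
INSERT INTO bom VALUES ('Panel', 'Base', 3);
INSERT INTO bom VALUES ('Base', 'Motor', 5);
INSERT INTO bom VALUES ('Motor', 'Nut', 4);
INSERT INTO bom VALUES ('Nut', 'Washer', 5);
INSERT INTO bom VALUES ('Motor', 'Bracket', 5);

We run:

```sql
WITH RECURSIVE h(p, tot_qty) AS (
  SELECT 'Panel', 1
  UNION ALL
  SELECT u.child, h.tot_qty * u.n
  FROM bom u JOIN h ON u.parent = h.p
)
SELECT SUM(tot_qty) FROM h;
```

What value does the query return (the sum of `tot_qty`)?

461

Base: (Panel, tot_qty=1).
Iteration 1: components of {Panel} -> Base = 1*3 = 3, Gear = 1*5 = 5, Ring = 1*2 = 2.
Iteration 2: components of {Base,Gear,Ring} -> Motor = 3*5 = 15.
Iteration 3: components of {Motor} -> Bracket = 15*5 = 75, Nut = 15*4 = 60.
Iteration 4: components of {Bracket,Nut} -> Washer = 60*5 = 300.
Iteration 5: no further components; recursion stops.
SUM(tot_qty) = 1 + 5 + 3 + 2 + 15 + 60 + 75 + 300 = 461.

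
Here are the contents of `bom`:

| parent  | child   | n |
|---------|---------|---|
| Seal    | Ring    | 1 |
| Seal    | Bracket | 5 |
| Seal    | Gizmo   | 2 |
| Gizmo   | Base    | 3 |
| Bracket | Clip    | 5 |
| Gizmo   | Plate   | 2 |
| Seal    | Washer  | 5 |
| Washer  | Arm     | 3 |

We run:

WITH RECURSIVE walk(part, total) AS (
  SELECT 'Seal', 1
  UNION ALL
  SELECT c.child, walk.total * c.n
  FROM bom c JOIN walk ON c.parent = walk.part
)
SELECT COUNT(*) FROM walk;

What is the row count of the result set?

Base: (Seal, total=1).
Iteration 1: components of {Seal} -> Bracket = 1*5 = 5, Gizmo = 1*2 = 2, Ring = 1*1 = 1, Washer = 1*5 = 5.
Iteration 2: components of {Bracket,Gizmo,Ring,Washer} -> Arm = 5*3 = 15, Base = 2*3 = 6, Clip = 5*5 = 25, Plate = 2*2 = 4.
Iteration 3: no further components; recursion stops.
Total rows emitted: 9.

9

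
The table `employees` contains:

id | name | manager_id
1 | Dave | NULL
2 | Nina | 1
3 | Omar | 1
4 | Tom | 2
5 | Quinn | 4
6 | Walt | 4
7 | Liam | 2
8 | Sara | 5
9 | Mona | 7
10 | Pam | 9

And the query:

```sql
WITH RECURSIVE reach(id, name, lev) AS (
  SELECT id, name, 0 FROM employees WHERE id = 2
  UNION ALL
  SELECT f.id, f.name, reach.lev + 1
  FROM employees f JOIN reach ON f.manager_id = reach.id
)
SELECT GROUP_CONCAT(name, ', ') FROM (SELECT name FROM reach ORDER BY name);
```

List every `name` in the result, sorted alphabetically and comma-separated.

Base: id=2 (Nina) at lev 0.
Iteration 1: rows with manager_id in {2} -> Tom (id 4, lev 1), Liam (id 7, lev 1).
Iteration 2: rows with manager_id in {4,7} -> Quinn (id 5, lev 2), Walt (id 6, lev 2), Mona (id 9, lev 2).
Iteration 3: rows with manager_id in {5,6,9} -> Sara (id 8, lev 3), Pam (id 10, lev 3).
Iteration 4: no rows with manager_id in {8,10}; recursion stops.

Liam, Mona, Nina, Pam, Quinn, Sara, Tom, Walt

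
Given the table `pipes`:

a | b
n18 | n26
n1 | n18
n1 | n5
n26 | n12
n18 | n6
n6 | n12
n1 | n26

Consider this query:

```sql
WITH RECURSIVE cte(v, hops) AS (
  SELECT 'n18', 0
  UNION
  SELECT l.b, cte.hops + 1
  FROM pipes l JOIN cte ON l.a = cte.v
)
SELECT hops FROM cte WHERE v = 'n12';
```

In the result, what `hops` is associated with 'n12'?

2

Base: (n18, hops=0).
Iteration 1: edges from {n18} -> (n26, hops=1), (n6, hops=1).
Iteration 2: edges from {n26,n6} -> (n12, hops=2). [UNION drops 1 duplicate row(s)]
Iteration 3: no outgoing edges from {n12}; recursion stops.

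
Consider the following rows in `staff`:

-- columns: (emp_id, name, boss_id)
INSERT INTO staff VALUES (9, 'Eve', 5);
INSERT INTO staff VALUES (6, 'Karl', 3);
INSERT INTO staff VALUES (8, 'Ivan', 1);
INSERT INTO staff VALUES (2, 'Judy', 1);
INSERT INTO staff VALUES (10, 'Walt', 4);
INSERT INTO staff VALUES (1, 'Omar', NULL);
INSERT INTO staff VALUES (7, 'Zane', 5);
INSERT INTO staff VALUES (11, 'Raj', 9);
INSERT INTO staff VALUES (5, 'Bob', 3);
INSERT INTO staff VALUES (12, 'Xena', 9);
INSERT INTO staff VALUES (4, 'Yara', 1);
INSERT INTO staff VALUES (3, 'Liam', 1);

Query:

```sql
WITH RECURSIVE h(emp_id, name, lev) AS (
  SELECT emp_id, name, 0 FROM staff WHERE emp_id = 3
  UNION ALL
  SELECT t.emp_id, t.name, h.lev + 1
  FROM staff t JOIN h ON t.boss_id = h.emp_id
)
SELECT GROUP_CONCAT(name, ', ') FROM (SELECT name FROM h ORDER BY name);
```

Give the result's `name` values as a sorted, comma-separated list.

Base: emp_id=3 (Liam) at lev 0.
Iteration 1: rows with boss_id in {3} -> Bob (id 5, lev 1), Karl (id 6, lev 1).
Iteration 2: rows with boss_id in {5,6} -> Zane (id 7, lev 2), Eve (id 9, lev 2).
Iteration 3: rows with boss_id in {7,9} -> Raj (id 11, lev 3), Xena (id 12, lev 3).
Iteration 4: no rows with boss_id in {11,12}; recursion stops.

Bob, Eve, Karl, Liam, Raj, Xena, Zane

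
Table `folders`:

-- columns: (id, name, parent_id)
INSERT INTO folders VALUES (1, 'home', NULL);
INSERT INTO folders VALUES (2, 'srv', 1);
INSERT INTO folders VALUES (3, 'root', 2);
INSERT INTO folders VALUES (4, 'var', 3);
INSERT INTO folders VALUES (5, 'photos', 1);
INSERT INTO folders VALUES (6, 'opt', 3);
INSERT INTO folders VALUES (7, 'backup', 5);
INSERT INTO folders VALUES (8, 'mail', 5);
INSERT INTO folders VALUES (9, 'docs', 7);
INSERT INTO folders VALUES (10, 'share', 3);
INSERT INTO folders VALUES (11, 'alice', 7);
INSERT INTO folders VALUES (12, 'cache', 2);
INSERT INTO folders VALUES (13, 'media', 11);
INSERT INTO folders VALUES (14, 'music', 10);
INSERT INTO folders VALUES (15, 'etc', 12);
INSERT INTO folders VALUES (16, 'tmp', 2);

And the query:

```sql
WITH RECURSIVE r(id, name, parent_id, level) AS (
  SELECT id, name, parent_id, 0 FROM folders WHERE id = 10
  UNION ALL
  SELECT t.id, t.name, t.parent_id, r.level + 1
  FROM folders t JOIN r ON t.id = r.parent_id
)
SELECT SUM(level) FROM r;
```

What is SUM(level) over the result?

6

Base: id=10 (share), parent_id=3, level 0.
Iteration 1: join on id=3 -> root (id 3, parent_id=2, level 1).
Iteration 2: join on id=2 -> srv (id 2, parent_id=1, level 2).
Iteration 3: join on id=1 -> home (id 1, parent_id=NULL, level 3).
Iteration 4: parent_id is NULL; no match; recursion stops.
SUM(level) = 0 + 1 + 2 + 3 = 6.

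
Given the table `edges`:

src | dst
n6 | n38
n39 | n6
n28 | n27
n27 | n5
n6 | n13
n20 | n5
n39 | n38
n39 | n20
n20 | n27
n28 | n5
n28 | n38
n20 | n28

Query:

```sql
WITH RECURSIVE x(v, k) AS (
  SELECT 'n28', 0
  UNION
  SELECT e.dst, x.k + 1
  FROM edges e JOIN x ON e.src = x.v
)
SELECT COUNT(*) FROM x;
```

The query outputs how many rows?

5

Base: (n28, k=0).
Iteration 1: edges from {n28} -> (n27, k=1), (n38, k=1), (n5, k=1).
Iteration 2: edges from {n27,n38,n5} -> (n5, k=2).
Iteration 3: no outgoing edges from {n5}; recursion stops.
Total rows emitted: 5.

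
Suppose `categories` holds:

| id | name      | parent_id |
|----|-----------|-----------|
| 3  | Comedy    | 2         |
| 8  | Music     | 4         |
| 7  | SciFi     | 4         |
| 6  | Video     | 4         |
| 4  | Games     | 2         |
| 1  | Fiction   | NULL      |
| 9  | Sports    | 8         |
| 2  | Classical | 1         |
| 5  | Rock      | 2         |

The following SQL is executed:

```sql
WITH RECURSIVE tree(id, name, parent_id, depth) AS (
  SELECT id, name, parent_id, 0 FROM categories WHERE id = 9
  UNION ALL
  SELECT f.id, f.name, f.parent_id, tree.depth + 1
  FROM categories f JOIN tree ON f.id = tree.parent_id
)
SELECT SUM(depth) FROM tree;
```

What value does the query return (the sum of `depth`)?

10

Base: id=9 (Sports), parent_id=8, depth 0.
Iteration 1: join on id=8 -> Music (id 8, parent_id=4, depth 1).
Iteration 2: join on id=4 -> Games (id 4, parent_id=2, depth 2).
Iteration 3: join on id=2 -> Classical (id 2, parent_id=1, depth 3).
Iteration 4: join on id=1 -> Fiction (id 1, parent_id=NULL, depth 4).
Iteration 5: parent_id is NULL; no match; recursion stops.
SUM(depth) = 0 + 1 + 2 + 3 + 4 = 10.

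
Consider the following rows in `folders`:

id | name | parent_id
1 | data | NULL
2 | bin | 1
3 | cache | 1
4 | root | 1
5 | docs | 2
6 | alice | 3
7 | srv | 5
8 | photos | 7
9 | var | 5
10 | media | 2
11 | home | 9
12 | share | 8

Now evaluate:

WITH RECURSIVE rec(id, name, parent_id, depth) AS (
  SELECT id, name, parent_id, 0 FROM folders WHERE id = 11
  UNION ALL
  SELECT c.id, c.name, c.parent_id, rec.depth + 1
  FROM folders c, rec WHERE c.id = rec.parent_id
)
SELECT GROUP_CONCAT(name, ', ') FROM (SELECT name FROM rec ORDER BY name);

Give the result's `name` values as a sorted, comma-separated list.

bin, data, docs, home, var

Base: id=11 (home), parent_id=9, depth 0.
Iteration 1: join on id=9 -> var (id 9, parent_id=5, depth 1).
Iteration 2: join on id=5 -> docs (id 5, parent_id=2, depth 2).
Iteration 3: join on id=2 -> bin (id 2, parent_id=1, depth 3).
Iteration 4: join on id=1 -> data (id 1, parent_id=NULL, depth 4).
Iteration 5: parent_id is NULL; no match; recursion stops.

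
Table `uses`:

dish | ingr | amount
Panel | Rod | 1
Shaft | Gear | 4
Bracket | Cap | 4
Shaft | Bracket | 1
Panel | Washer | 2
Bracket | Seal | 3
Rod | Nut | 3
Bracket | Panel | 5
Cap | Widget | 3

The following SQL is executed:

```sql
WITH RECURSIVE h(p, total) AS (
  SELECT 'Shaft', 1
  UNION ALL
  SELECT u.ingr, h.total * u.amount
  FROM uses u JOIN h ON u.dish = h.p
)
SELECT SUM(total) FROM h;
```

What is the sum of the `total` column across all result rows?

60

Base: (Shaft, total=1).
Iteration 1: components of {Shaft} -> Bracket = 1*1 = 1, Gear = 1*4 = 4.
Iteration 2: components of {Bracket,Gear} -> Cap = 1*4 = 4, Panel = 1*5 = 5, Seal = 1*3 = 3.
Iteration 3: components of {Cap,Panel,Seal} -> Rod = 5*1 = 5, Washer = 5*2 = 10, Widget = 4*3 = 12.
Iteration 4: components of {Rod,Washer,Widget} -> Nut = 5*3 = 15.
Iteration 5: no further components; recursion stops.
SUM(total) = 1 + 1 + 4 + 3 + 5 + 4 + 5 + 10 + 12 + 15 = 60.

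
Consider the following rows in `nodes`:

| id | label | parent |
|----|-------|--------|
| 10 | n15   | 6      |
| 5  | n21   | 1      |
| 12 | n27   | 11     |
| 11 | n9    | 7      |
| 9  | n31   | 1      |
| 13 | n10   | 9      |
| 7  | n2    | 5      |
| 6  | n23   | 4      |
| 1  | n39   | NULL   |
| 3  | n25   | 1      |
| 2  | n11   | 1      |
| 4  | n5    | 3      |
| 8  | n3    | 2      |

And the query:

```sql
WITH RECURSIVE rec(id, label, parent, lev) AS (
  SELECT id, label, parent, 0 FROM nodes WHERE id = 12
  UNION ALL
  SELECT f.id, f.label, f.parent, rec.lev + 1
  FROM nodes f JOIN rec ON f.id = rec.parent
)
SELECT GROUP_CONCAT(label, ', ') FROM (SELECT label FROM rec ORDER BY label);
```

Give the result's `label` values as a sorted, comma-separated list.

n2, n21, n27, n39, n9

Base: id=12 (n27), parent=11, lev 0.
Iteration 1: join on id=11 -> n9 (id 11, parent=7, lev 1).
Iteration 2: join on id=7 -> n2 (id 7, parent=5, lev 2).
Iteration 3: join on id=5 -> n21 (id 5, parent=1, lev 3).
Iteration 4: join on id=1 -> n39 (id 1, parent=NULL, lev 4).
Iteration 5: parent is NULL; no match; recursion stops.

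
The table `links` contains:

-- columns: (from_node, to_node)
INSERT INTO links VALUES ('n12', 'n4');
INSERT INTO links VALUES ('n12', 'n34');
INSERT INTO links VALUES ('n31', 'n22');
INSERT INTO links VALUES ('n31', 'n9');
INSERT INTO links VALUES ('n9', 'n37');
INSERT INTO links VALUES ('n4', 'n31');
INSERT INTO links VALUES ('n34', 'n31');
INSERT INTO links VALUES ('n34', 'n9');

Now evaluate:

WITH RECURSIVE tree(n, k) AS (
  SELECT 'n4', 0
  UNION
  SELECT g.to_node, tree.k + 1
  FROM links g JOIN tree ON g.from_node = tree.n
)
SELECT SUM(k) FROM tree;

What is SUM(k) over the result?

Base: (n4, k=0).
Iteration 1: edges from {n4} -> (n31, k=1).
Iteration 2: edges from {n31} -> (n22, k=2), (n9, k=2).
Iteration 3: edges from {n22,n9} -> (n37, k=3).
Iteration 4: no outgoing edges from {n37}; recursion stops.
SUM(k) = 0 + 1 + 2 + 2 + 3 = 8.

8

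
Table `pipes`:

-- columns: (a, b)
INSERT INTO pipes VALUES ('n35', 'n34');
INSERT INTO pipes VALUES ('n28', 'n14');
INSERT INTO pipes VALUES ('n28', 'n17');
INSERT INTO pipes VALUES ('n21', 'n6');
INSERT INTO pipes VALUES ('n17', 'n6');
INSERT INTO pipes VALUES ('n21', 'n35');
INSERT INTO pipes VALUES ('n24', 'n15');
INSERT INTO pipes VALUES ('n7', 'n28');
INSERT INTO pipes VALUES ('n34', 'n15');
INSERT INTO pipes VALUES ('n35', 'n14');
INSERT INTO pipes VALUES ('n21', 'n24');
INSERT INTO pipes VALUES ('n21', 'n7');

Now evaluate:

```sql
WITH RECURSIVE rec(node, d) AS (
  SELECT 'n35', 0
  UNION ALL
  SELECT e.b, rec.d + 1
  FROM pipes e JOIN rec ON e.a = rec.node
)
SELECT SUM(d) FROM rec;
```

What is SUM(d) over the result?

Base: (n35, d=0).
Iteration 1: edges from {n35} -> (n14, d=1), (n34, d=1).
Iteration 2: edges from {n14,n34} -> (n15, d=2).
Iteration 3: no outgoing edges from {n15}; recursion stops.
SUM(d) = 0 + 1 + 1 + 2 = 4.

4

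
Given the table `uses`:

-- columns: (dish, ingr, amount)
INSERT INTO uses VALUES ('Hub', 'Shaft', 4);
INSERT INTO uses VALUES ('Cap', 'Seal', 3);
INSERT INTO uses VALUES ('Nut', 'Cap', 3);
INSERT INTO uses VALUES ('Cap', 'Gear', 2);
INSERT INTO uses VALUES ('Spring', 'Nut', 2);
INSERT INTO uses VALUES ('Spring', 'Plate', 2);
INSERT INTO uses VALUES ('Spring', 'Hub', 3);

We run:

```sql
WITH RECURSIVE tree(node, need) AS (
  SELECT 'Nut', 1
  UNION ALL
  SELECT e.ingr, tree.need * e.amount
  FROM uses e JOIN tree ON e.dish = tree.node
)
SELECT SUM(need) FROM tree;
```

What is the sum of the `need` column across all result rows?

19

Base: (Nut, need=1).
Iteration 1: components of {Nut} -> Cap = 1*3 = 3.
Iteration 2: components of {Cap} -> Gear = 3*2 = 6, Seal = 3*3 = 9.
Iteration 3: no further components; recursion stops.
SUM(need) = 1 + 3 + 9 + 6 = 19.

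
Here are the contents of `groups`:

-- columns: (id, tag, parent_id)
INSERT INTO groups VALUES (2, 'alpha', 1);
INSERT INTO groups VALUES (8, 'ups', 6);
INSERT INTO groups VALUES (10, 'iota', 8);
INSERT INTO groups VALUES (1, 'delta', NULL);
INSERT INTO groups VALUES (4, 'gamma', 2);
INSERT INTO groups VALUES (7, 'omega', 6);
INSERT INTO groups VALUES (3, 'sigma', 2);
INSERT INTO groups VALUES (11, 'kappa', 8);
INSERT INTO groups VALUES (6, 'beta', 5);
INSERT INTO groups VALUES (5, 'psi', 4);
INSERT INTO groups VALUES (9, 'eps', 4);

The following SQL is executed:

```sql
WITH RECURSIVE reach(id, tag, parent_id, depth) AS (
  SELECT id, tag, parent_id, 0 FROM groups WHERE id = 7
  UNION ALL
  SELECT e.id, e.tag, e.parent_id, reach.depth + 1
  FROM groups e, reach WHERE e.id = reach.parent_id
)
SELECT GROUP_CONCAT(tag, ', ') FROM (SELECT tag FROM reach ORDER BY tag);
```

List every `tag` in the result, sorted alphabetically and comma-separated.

Base: id=7 (omega), parent_id=6, depth 0.
Iteration 1: join on id=6 -> beta (id 6, parent_id=5, depth 1).
Iteration 2: join on id=5 -> psi (id 5, parent_id=4, depth 2).
Iteration 3: join on id=4 -> gamma (id 4, parent_id=2, depth 3).
Iteration 4: join on id=2 -> alpha (id 2, parent_id=1, depth 4).
Iteration 5: join on id=1 -> delta (id 1, parent_id=NULL, depth 5).
Iteration 6: parent_id is NULL; no match; recursion stops.

alpha, beta, delta, gamma, omega, psi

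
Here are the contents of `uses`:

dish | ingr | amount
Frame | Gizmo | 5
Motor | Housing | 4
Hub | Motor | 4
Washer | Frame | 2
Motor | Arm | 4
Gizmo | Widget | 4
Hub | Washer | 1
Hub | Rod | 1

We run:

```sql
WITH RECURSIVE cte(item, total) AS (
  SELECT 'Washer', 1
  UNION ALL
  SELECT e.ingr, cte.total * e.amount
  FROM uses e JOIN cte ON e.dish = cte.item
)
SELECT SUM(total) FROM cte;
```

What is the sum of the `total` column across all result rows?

Base: (Washer, total=1).
Iteration 1: components of {Washer} -> Frame = 1*2 = 2.
Iteration 2: components of {Frame} -> Gizmo = 2*5 = 10.
Iteration 3: components of {Gizmo} -> Widget = 10*4 = 40.
Iteration 4: no further components; recursion stops.
SUM(total) = 1 + 2 + 10 + 40 = 53.

53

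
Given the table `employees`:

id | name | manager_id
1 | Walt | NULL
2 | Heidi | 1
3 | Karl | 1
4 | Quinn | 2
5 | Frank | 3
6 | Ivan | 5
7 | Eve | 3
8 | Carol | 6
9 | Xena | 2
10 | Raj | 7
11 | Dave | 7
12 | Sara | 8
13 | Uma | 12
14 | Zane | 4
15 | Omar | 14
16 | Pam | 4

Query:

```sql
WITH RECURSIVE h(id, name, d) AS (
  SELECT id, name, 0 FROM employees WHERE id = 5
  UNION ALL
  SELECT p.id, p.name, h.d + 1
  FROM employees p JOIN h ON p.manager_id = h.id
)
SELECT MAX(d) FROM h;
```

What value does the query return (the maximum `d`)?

4

Base: id=5 (Frank) at d 0.
Iteration 1: rows with manager_id in {5} -> Ivan (id 6, d 1).
Iteration 2: rows with manager_id in {6} -> Carol (id 8, d 2).
Iteration 3: rows with manager_id in {8} -> Sara (id 12, d 3).
Iteration 4: rows with manager_id in {12} -> Uma (id 13, d 4).
Iteration 5: no rows with manager_id in {13}; recursion stops.
d values: 0, 1, 2, 3, 4; the maximum is 4.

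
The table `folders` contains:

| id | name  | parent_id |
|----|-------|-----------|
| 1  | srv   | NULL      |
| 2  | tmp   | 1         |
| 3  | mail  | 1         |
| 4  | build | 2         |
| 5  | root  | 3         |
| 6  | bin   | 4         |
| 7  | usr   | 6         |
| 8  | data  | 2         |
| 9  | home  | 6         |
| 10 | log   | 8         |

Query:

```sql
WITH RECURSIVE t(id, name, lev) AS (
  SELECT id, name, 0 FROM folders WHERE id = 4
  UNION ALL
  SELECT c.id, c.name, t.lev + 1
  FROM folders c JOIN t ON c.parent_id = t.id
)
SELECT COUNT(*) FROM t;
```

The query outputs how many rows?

Base: id=4 (build) at lev 0.
Iteration 1: rows with parent_id in {4} -> bin (id 6, lev 1).
Iteration 2: rows with parent_id in {6} -> usr (id 7, lev 2), home (id 9, lev 2).
Iteration 3: no rows with parent_id in {7,9}; recursion stops.
Total rows emitted: 4.

4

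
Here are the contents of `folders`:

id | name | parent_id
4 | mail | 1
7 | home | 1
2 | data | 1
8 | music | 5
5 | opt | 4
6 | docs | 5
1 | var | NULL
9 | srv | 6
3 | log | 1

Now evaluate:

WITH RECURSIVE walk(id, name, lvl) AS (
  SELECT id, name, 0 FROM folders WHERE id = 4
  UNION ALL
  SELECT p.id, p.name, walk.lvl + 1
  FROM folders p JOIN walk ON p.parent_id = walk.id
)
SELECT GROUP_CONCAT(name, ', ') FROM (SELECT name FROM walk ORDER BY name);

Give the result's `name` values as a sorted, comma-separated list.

docs, mail, music, opt, srv

Base: id=4 (mail) at lvl 0.
Iteration 1: rows with parent_id in {4} -> opt (id 5, lvl 1).
Iteration 2: rows with parent_id in {5} -> docs (id 6, lvl 2), music (id 8, lvl 2).
Iteration 3: rows with parent_id in {6,8} -> srv (id 9, lvl 3).
Iteration 4: no rows with parent_id in {9}; recursion stops.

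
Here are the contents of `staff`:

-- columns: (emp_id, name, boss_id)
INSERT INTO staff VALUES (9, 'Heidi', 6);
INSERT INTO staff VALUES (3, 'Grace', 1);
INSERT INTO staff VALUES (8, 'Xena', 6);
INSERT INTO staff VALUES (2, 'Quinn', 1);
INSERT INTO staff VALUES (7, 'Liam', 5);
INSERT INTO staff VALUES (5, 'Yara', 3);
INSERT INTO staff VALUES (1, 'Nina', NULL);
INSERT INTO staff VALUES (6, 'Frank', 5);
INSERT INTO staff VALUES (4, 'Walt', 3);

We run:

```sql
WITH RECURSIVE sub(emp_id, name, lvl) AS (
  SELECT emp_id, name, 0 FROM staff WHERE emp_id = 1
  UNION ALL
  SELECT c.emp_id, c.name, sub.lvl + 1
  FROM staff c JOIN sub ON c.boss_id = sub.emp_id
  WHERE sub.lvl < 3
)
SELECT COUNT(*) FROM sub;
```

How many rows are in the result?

7

Base: emp_id=1 (Nina) at lvl 0.
Iteration 1: rows with boss_id in {1} -> Quinn (id 2, lvl 1), Grace (id 3, lvl 1).
Iteration 2: rows with boss_id in {2,3} -> Walt (id 4, lvl 2), Yara (id 5, lvl 2).
Iteration 3: rows with boss_id in {4,5} -> Frank (id 6, lvl 3), Liam (id 7, lvl 3).
Iteration 4: lvl < 3 fails for all current rows; recursion stops.
Total rows emitted: 7.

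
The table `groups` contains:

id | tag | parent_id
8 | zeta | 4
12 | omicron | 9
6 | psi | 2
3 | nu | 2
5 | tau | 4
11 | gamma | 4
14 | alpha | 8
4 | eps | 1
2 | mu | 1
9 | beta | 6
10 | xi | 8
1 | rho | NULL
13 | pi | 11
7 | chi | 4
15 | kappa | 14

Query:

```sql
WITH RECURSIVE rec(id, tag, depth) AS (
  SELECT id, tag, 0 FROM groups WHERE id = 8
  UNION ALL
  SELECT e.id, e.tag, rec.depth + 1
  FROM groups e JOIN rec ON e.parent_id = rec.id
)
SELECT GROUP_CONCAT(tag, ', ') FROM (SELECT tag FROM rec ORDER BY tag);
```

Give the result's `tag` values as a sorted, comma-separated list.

alpha, kappa, xi, zeta

Base: id=8 (zeta) at depth 0.
Iteration 1: rows with parent_id in {8} -> xi (id 10, depth 1), alpha (id 14, depth 1).
Iteration 2: rows with parent_id in {10,14} -> kappa (id 15, depth 2).
Iteration 3: no rows with parent_id in {15}; recursion stops.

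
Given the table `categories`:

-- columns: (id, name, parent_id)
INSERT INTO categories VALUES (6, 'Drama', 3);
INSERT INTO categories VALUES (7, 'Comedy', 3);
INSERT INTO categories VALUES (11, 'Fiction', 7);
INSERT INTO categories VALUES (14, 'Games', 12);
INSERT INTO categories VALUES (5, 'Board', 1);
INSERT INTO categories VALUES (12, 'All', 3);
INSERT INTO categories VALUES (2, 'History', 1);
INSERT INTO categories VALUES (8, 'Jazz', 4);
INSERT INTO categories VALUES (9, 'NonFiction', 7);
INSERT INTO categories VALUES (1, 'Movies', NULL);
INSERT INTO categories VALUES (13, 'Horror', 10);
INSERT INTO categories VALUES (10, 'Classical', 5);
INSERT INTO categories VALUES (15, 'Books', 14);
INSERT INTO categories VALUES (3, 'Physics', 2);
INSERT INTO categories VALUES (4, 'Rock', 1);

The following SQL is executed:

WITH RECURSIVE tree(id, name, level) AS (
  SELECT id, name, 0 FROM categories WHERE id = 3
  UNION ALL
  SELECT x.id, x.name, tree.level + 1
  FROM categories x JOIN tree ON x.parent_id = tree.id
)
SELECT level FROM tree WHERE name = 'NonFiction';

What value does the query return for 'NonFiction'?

Base: id=3 (Physics) at level 0.
Iteration 1: rows with parent_id in {3} -> Drama (id 6, level 1), Comedy (id 7, level 1), All (id 12, level 1).
Iteration 2: rows with parent_id in {6,7,12} -> NonFiction (id 9, level 2), Fiction (id 11, level 2), Games (id 14, level 2).
Iteration 3: rows with parent_id in {9,11,14} -> Books (id 15, level 3).
Iteration 4: no rows with parent_id in {15}; recursion stops.

2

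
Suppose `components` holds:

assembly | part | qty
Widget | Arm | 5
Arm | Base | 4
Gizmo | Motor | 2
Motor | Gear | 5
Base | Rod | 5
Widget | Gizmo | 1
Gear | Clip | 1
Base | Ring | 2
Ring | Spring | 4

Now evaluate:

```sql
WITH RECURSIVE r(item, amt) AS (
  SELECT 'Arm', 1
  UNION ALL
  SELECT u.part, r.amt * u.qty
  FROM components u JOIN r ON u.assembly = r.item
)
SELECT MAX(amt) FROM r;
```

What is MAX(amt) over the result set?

Base: (Arm, amt=1).
Iteration 1: components of {Arm} -> Base = 1*4 = 4.
Iteration 2: components of {Base} -> Ring = 4*2 = 8, Rod = 4*5 = 20.
Iteration 3: components of {Ring,Rod} -> Spring = 8*4 = 32.
Iteration 4: no further components; recursion stops.
amt values: 1, 4, 20, 8, 32; the maximum is 32.

32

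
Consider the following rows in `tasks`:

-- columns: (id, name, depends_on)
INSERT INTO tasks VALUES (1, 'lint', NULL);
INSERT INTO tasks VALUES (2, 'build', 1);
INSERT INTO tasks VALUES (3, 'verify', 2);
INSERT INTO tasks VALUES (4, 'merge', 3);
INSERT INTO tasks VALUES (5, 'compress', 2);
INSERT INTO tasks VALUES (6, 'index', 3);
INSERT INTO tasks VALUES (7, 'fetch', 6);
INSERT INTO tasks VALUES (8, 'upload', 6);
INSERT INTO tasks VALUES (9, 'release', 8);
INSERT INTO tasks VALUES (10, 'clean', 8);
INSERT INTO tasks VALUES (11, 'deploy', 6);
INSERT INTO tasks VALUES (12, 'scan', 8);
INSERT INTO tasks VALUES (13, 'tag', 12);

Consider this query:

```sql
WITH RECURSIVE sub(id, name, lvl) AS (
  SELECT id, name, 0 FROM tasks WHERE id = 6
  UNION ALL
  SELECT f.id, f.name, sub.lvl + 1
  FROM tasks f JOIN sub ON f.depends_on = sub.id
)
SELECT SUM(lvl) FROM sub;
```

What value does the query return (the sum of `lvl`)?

Base: id=6 (index) at lvl 0.
Iteration 1: rows with depends_on in {6} -> fetch (id 7, lvl 1), upload (id 8, lvl 1), deploy (id 11, lvl 1).
Iteration 2: rows with depends_on in {7,8,11} -> release (id 9, lvl 2), clean (id 10, lvl 2), scan (id 12, lvl 2).
Iteration 3: rows with depends_on in {9,10,12} -> tag (id 13, lvl 3).
Iteration 4: no rows with depends_on in {13}; recursion stops.
SUM(lvl) = 0 + 1 + 1 + 1 + 2 + 2 + 2 + 3 = 12.

12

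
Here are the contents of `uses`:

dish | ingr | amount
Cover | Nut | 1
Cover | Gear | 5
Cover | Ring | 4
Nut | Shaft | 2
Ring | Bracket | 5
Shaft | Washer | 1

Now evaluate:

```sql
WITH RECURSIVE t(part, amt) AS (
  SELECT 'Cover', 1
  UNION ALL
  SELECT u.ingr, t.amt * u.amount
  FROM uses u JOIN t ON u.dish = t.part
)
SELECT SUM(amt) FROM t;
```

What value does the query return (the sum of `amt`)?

Base: (Cover, amt=1).
Iteration 1: components of {Cover} -> Gear = 1*5 = 5, Nut = 1*1 = 1, Ring = 1*4 = 4.
Iteration 2: components of {Gear,Nut,Ring} -> Bracket = 4*5 = 20, Shaft = 1*2 = 2.
Iteration 3: components of {Bracket,Shaft} -> Washer = 2*1 = 2.
Iteration 4: no further components; recursion stops.
SUM(amt) = 1 + 1 + 5 + 4 + 2 + 20 + 2 = 35.

35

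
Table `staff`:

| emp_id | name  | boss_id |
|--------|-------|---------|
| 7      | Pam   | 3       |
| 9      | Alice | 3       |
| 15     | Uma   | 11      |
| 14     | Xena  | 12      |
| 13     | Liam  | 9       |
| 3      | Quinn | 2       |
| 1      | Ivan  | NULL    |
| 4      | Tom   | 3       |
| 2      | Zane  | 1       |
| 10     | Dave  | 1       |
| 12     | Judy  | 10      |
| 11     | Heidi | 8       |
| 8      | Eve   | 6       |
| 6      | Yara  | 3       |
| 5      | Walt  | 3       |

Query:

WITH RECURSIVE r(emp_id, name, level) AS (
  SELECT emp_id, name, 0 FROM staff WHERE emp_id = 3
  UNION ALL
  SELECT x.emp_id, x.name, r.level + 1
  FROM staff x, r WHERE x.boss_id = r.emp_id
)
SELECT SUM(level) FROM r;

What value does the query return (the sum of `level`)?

16

Base: emp_id=3 (Quinn) at level 0.
Iteration 1: rows with boss_id in {3} -> Tom (id 4, level 1), Walt (id 5, level 1), Yara (id 6, level 1), Pam (id 7, level 1), Alice (id 9, level 1).
Iteration 2: rows with boss_id in {4,5,6,7,9} -> Eve (id 8, level 2), Liam (id 13, level 2).
Iteration 3: rows with boss_id in {8,13} -> Heidi (id 11, level 3).
Iteration 4: rows with boss_id in {11} -> Uma (id 15, level 4).
Iteration 5: no rows with boss_id in {15}; recursion stops.
SUM(level) = 0 + 1 + 1 + 1 + 1 + 1 + 2 + 2 + 3 + 4 = 16.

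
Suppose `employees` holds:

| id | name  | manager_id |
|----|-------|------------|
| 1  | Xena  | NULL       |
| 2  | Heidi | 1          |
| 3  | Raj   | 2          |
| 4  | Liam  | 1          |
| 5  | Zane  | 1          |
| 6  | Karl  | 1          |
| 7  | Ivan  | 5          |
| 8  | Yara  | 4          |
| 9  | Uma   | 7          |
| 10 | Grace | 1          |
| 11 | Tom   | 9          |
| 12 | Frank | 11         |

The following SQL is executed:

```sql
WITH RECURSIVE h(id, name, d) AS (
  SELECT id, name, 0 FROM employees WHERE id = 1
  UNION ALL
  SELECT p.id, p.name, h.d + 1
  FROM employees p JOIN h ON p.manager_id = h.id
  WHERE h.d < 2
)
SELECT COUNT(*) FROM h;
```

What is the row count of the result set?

9

Base: id=1 (Xena) at d 0.
Iteration 1: rows with manager_id in {1} -> Heidi (id 2, d 1), Liam (id 4, d 1), Zane (id 5, d 1), Karl (id 6, d 1), Grace (id 10, d 1).
Iteration 2: rows with manager_id in {2,4,5,6,10} -> Raj (id 3, d 2), Ivan (id 7, d 2), Yara (id 8, d 2).
Iteration 3: d < 2 fails for all current rows; recursion stops.
Total rows emitted: 9.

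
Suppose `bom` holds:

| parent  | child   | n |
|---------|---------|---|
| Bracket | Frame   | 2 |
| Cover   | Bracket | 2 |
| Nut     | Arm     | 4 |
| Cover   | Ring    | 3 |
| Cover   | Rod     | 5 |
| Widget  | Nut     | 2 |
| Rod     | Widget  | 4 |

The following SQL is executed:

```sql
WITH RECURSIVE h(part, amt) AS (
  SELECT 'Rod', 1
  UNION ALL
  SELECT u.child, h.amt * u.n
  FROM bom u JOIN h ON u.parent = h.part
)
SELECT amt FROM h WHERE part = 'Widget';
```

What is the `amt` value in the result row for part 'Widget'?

Base: (Rod, amt=1).
Iteration 1: components of {Rod} -> Widget = 1*4 = 4.
Iteration 2: components of {Widget} -> Nut = 4*2 = 8.
Iteration 3: components of {Nut} -> Arm = 8*4 = 32.
Iteration 4: no further components; recursion stops.

4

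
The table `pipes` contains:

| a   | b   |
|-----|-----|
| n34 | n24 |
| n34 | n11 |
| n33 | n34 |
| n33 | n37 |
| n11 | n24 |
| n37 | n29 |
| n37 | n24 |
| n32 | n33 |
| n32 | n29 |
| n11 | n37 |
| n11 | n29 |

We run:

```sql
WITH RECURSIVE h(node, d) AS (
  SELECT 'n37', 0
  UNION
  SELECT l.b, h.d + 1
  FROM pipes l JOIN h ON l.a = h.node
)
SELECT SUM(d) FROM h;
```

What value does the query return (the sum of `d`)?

2

Base: (n37, d=0).
Iteration 1: edges from {n37} -> (n24, d=1), (n29, d=1).
Iteration 2: no outgoing edges from {n24,n29}; recursion stops.
SUM(d) = 0 + 1 + 1 = 2.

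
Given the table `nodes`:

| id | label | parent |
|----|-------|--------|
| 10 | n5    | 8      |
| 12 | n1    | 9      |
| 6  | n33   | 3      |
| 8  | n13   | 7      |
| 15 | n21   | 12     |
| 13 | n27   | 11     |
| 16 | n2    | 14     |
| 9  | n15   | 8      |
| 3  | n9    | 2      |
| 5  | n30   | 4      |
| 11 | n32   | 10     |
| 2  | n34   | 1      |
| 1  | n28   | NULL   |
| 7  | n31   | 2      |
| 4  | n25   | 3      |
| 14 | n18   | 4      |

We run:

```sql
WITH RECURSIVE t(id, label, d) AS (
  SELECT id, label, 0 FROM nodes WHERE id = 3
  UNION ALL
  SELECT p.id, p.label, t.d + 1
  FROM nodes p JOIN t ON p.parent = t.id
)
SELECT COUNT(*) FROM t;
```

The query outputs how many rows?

Base: id=3 (n9) at d 0.
Iteration 1: rows with parent in {3} -> n25 (id 4, d 1), n33 (id 6, d 1).
Iteration 2: rows with parent in {4,6} -> n30 (id 5, d 2), n18 (id 14, d 2).
Iteration 3: rows with parent in {5,14} -> n2 (id 16, d 3).
Iteration 4: no rows with parent in {16}; recursion stops.
Total rows emitted: 6.

6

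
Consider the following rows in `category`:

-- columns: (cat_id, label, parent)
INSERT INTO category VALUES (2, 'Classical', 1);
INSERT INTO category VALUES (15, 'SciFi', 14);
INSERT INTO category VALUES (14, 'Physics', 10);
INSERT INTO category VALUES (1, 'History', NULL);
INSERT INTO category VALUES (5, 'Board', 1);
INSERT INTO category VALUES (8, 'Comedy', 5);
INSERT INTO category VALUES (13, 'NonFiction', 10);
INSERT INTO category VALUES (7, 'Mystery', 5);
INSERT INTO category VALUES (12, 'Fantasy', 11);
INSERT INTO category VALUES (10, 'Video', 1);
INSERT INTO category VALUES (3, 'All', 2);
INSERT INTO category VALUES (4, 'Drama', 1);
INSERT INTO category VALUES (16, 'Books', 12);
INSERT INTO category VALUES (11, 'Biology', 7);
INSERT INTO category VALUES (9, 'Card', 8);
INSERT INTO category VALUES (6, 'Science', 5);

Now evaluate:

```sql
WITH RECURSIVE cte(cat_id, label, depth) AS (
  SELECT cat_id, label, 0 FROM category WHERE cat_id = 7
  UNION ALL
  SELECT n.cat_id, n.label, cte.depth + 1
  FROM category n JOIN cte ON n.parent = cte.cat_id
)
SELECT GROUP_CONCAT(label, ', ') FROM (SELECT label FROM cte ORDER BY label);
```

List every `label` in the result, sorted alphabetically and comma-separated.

Biology, Books, Fantasy, Mystery

Base: cat_id=7 (Mystery) at depth 0.
Iteration 1: rows with parent in {7} -> Biology (id 11, depth 1).
Iteration 2: rows with parent in {11} -> Fantasy (id 12, depth 2).
Iteration 3: rows with parent in {12} -> Books (id 16, depth 3).
Iteration 4: no rows with parent in {16}; recursion stops.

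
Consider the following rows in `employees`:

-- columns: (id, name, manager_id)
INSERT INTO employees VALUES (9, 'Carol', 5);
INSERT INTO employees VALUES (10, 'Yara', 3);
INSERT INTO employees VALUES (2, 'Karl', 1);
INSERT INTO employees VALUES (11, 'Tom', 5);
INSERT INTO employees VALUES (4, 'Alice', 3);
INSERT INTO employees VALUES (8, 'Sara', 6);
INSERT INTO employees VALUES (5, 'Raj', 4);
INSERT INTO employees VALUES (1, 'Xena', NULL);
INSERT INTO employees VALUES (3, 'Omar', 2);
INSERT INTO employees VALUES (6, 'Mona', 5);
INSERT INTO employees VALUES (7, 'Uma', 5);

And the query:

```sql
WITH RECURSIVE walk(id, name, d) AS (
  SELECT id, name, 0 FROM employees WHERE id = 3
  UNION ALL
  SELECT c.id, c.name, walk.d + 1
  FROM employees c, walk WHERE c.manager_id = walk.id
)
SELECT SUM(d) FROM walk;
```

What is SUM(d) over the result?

20

Base: id=3 (Omar) at d 0.
Iteration 1: rows with manager_id in {3} -> Alice (id 4, d 1), Yara (id 10, d 1).
Iteration 2: rows with manager_id in {4,10} -> Raj (id 5, d 2).
Iteration 3: rows with manager_id in {5} -> Mona (id 6, d 3), Uma (id 7, d 3), Carol (id 9, d 3), Tom (id 11, d 3).
Iteration 4: rows with manager_id in {6,7,9,11} -> Sara (id 8, d 4).
Iteration 5: no rows with manager_id in {8}; recursion stops.
SUM(d) = 0 + 1 + 1 + 2 + 3 + 3 + 3 + 3 + 4 = 20.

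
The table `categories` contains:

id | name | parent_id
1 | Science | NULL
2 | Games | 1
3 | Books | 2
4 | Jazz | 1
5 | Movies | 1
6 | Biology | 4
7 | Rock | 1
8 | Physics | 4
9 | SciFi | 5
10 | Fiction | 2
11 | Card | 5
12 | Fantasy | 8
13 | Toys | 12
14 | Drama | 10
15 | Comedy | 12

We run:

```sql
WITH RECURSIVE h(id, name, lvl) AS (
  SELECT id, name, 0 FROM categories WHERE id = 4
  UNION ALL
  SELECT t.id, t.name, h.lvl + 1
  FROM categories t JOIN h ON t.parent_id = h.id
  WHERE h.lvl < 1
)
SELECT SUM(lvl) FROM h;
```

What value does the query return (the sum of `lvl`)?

2

Base: id=4 (Jazz) at lvl 0.
Iteration 1: rows with parent_id in {4} -> Biology (id 6, lvl 1), Physics (id 8, lvl 1).
Iteration 2: lvl < 1 fails for all current rows; recursion stops.
SUM(lvl) = 0 + 1 + 1 = 2.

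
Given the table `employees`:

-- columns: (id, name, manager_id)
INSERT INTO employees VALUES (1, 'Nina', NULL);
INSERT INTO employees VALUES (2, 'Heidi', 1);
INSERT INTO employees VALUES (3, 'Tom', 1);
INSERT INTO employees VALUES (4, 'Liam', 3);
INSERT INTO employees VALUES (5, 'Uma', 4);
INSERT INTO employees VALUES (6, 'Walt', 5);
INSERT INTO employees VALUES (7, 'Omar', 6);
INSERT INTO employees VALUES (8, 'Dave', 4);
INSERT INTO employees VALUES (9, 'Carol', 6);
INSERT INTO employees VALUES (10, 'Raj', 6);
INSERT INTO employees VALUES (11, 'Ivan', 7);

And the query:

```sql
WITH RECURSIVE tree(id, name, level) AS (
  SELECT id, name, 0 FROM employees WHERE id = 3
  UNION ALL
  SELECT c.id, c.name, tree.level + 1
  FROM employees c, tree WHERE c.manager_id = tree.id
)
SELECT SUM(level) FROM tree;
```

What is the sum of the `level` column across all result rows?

Base: id=3 (Tom) at level 0.
Iteration 1: rows with manager_id in {3} -> Liam (id 4, level 1).
Iteration 2: rows with manager_id in {4} -> Uma (id 5, level 2), Dave (id 8, level 2).
Iteration 3: rows with manager_id in {5,8} -> Walt (id 6, level 3).
Iteration 4: rows with manager_id in {6} -> Omar (id 7, level 4), Carol (id 9, level 4), Raj (id 10, level 4).
Iteration 5: rows with manager_id in {7,9,10} -> Ivan (id 11, level 5).
Iteration 6: no rows with manager_id in {11}; recursion stops.
SUM(level) = 0 + 1 + 2 + 2 + 3 + 4 + 4 + 4 + 5 = 25.

25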